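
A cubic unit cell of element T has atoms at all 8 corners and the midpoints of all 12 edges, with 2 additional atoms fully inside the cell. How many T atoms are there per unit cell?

6

Corner atoms are shared by 8 cells (1/8 each), edge atoms by 4 (1/4 each), interior atoms are unshared.
Net atoms = 8 × 1/8 + 12 × 1/4 + 2 = 1 + 3 + 2 = 6.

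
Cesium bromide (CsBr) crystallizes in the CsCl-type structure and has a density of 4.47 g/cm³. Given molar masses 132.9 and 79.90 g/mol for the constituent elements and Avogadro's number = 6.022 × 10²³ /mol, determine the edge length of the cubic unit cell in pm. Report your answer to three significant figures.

429 pm

M(CsBr) = 212.8 g/mol; Z = 1 formula unit per cell.
a³ = Z·M/(N_A·ρ) = 1 × 212.8 / (6.022 × 10²³ × 4.47) = 7.905 × 10^-23 cm³, so a = 4.292 × 10^-8 cm = 429 pm.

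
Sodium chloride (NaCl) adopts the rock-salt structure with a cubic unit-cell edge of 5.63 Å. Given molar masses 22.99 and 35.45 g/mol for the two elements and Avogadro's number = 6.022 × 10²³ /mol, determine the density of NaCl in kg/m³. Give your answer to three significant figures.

2180 kg/m³

The rock-salt structure contains Z = 4 formula units per cell; M(NaCl) = 22.99 + 35.45 = 58.44 g/mol.
a³ = (5.630 × 10^-8 cm)³ = 1.785 × 10^-22 cm³.
ρ = 4 × 58.44 / (6.022 × 10²³ × 1.785 × 10^-22) = 2.175 g/cm³ = 2180 kg/m³.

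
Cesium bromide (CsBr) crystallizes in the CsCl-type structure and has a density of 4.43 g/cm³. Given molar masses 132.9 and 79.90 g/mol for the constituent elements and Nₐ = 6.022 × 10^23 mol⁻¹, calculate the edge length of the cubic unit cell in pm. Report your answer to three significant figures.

M(CsBr) = 212.8 g/mol; Z = 1 formula unit per cell.
a³ = Z·M/(N_A·ρ) = 1 × 212.8 / (6.022 × 10²³ × 4.43) = 7.977 × 10^-23 cm³, so a = 4.305 × 10^-8 cm = 430 pm.

430 pm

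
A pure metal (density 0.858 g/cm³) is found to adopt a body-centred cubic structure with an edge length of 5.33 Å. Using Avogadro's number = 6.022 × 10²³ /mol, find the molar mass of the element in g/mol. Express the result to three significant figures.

39.1 g/mol

A BCC cell has Z = 2 atoms; a = 5.330 × 10^-8 cm.
M = ρ·N_A·a³/Z = 0.858 × 6.022 × 10²³ × 1.514 × 10^-22 / 2 = 39.1 g/mol.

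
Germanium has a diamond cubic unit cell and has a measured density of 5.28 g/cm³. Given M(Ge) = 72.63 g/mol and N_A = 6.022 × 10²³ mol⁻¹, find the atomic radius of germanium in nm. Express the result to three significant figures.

0.123 nm

For a diamond cubic cell (Z = 8), a³ = Z·M/(N_A·ρ) = 8 × 72.63 / (6.022 × 10²³ × 5.280) = 1.827 × 10^-22 cm³, so a = 5.675 × 10^-8 cm = 0.5675 nm.
Nearest neighbors lie along the body diagonal with √3·a = 8r, so r = 0.2165 × a = 0.123 nm.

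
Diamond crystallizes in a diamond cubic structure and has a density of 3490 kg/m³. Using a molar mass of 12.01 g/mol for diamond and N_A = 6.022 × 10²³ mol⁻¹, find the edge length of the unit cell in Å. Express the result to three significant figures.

3.58 Å

With Z = 8 atoms per diamond cubic cell, a³ = Z·M/(N_A·ρ) = 8 × 12.01 / (6.022 × 10²³ × 3.490 g/cm³) = 4.572 × 10^-23 cm³.
a = (4.572 × 10^-23)^(1/3) = 3.576 × 10^-8 cm = 3.58 Å.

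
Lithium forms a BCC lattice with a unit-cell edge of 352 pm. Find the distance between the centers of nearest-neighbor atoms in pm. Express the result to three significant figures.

In a BCC structure, atoms touch along the body diagonal, so √3·a = 4r; the nearest-neighbor distance equals 2r = 0.8660·a.
d = 0.8660 × 352 = 305 pm.

305 pm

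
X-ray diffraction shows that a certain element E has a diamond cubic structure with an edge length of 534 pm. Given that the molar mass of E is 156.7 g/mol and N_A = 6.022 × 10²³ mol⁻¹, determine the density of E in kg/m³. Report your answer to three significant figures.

A diamond cubic unit cell contains Z = 8 atoms.
Cell volume: a³ = (534 pm)³ = (5.340 × 10^-8 cm)³ = 1.523 × 10^-22 cm³.
ρ = Z·M/(N_A·a³) = 8 × 156.7 / (6.022 × 10²³ × 1.523 × 10^-22) = 13.67 g/cm³ = 13700 kg/m³.

13700 kg/m³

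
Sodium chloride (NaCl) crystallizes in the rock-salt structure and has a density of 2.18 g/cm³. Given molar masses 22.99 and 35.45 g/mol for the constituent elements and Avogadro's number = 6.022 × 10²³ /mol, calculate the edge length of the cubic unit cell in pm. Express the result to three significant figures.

M(NaCl) = 58.44 g/mol; Z = 4 formula units per cell.
a³ = Z·M/(N_A·ρ) = 4 × 58.44 / (6.022 × 10²³ × 2.18) = 1.781 × 10^-22 cm³, so a = 5.626 × 10^-8 cm = 563 pm.

563 pm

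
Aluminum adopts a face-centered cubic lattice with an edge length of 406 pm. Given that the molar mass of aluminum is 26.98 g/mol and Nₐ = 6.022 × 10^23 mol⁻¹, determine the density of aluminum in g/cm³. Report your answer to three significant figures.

An FCC unit cell contains Z = 4 atoms.
Cell volume: a³ = (406 pm)³ = (4.060 × 10^-8 cm)³ = 6.692 × 10^-23 cm³.
ρ = Z·M/(N_A·a³) = 4 × 26.98 / (6.022 × 10²³ × 6.692 × 10^-23) = 2.678 g/cm³.

2.68 g/cm³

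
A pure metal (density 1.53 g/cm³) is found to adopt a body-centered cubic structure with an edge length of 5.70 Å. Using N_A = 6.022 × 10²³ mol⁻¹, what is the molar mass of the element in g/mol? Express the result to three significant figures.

A BCC cell has Z = 2 atoms; a = 5.700 × 10^-8 cm.
M = ρ·N_A·a³/Z = 1.53 × 6.022 × 10²³ × 1.852 × 10^-22 / 2 = 85.3 g/mol.

85.3 g/mol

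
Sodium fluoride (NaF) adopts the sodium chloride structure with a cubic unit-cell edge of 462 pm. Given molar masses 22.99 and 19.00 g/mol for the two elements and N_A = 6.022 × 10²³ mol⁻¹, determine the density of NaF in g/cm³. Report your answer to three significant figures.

2.83 g/cm³

The sodium chloride structure contains Z = 4 formula units per cell; M(NaF) = 22.99 + 19.00 = 41.99 g/mol.
a³ = (4.620 × 10^-8 cm)³ = 9.861 × 10^-23 cm³.
ρ = 4 × 41.99 / (6.022 × 10²³ × 9.861 × 10^-23) = 2.828 g/cm³.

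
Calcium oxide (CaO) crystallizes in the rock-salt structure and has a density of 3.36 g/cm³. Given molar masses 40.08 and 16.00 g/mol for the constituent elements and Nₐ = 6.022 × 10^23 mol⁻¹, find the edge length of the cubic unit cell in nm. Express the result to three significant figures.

0.480 nm

M(CaO) = 56.08 g/mol; Z = 4 formula units per cell.
a³ = Z·M/(N_A·ρ) = 4 × 56.08 / (6.022 × 10²³ × 3.36) = 1.109 × 10^-22 cm³, so a = 4.804 × 10^-8 cm = 0.480 nm.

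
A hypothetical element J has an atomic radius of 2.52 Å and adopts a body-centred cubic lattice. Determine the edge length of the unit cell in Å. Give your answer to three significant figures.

5.82 Å

In a BCC lattice, atoms touch along the body diagonal, so √3·a = 4r.
a = 4r/√3 = 4 × 2.52 / 1.7321 = 5.82 Å.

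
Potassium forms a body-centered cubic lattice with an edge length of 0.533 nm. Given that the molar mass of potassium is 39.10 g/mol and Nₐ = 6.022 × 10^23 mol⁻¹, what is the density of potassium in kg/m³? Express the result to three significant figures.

858 kg/m³

A BCC unit cell contains Z = 2 atoms.
Cell volume: a³ = (0.533 nm)³ = (5.330 × 10^-8 cm)³ = 1.514 × 10^-22 cm³.
ρ = Z·M/(N_A·a³) = 2 × 39.10 / (6.022 × 10²³ × 1.514 × 10^-22) = 0.8576 g/cm³ = 858 kg/m³.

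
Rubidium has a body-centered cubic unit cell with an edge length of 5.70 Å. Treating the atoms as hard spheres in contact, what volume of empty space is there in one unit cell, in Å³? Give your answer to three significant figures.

59.2 Å³

In a BCC lattice atoms touch along the body diagonal, so √3·a = 4r, so r = 0.4330a = 2.468 Å.
V_cell = a³ = 185.2 Å³; V_atoms = 2 × (4/3)πr³ = 126.0 Å³.
Empty space = 185.2 − 126.0 = 59.2 Å³.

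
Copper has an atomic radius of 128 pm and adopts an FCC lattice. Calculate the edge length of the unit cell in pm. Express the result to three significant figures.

In an FCC lattice, atoms touch along the face diagonal, so √2·a = 4r.
a = 4r/√2 = 4 × 128 / 1.4142 = 362 pm.

362 pm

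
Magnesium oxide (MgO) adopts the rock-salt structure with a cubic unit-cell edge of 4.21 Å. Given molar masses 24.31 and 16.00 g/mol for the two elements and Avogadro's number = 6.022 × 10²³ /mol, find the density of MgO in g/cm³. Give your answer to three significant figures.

The rock-salt structure contains Z = 4 formula units per cell; M(MgO) = 24.31 + 16.00 = 40.31 g/mol.
a³ = (4.210 × 10^-8 cm)³ = 7.462 × 10^-23 cm³.
ρ = 4 × 40.31 / (6.022 × 10²³ × 7.462 × 10^-23) = 3.588 g/cm³.

3.59 g/cm³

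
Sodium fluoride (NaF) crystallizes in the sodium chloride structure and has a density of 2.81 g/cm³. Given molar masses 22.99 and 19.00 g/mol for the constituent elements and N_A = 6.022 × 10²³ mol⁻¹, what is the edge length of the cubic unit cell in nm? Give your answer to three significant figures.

0.463 nm

M(NaF) = 41.99 g/mol; Z = 4 formula units per cell.
a³ = Z·M/(N_A·ρ) = 4 × 41.99 / (6.022 × 10²³ × 2.81) = 9.926 × 10^-23 cm³, so a = 4.630 × 10^-8 cm = 0.463 nm.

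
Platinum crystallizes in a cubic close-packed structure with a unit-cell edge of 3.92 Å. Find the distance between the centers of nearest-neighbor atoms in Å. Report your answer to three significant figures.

In an FCC structure, atoms touch along the face diagonal, so √2·a = 4r; the nearest-neighbor distance equals 2r = 0.7071·a.
d = 0.7071 × 3.92 = 2.77 Å.

2.77 Å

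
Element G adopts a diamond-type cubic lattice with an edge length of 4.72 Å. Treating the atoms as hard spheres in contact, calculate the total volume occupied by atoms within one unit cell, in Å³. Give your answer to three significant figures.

In a diamond cubic lattice nearest neighbors lie along the body diagonal with √3·a = 8r, so r = 0.2165a = 1.022 Å.
V_atoms = Z × (4/3)πr³ = 8 × (4/3)π × (1.022)³ = 35.8 Å³.

35.8 Å³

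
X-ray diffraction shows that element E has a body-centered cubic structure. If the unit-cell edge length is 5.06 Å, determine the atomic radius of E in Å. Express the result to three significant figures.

In a BCC lattice, atoms touch along the body diagonal, so √3·a = 4r.
r = √3·a/4 = 1.7321 × 5.06 / 4 = 2.19 Å.

2.19 Å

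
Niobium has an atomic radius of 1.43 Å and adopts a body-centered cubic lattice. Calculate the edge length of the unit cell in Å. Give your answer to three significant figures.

In a BCC lattice, atoms touch along the body diagonal, so √3·a = 4r.
a = 4r/√3 = 4 × 1.43 / 1.7321 = 3.30 Å.

3.30 Å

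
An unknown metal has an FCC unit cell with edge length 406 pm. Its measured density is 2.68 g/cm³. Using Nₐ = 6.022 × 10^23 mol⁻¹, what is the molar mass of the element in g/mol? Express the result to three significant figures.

An FCC cell has Z = 4 atoms; a = 4.060 × 10^-8 cm.
M = ρ·N_A·a³/Z = 2.68 × 6.022 × 10²³ × 6.692 × 10^-23 / 4 = 27.0 g/mol.

27.0 g/mol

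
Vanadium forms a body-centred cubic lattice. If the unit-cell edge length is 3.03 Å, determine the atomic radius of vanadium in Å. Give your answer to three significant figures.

In a BCC lattice, atoms touch along the body diagonal, so √3·a = 4r.
r = √3·a/4 = 1.7321 × 3.03 / 4 = 1.31 Å.

1.31 Å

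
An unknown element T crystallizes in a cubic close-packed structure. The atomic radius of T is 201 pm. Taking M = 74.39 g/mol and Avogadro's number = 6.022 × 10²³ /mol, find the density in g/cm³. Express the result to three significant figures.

2.69 g/cm³

In an FCC lattice, atoms touch along the face diagonal, so √2·a = 4r, giving a = 568.5 pm = 5.685 × 10^-8 cm.
With Z = 4, ρ = Z·M/(N_A·a³) = 4 × 74.39 / (6.022 × 10²³ × 1.837 × 10^-22) = 2.689 g/cm³.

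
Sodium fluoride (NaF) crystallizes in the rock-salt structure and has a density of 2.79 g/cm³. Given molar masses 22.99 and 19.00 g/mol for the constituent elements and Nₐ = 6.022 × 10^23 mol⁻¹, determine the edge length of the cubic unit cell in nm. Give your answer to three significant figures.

0.464 nm

M(NaF) = 41.99 g/mol; Z = 4 formula units per cell.
a³ = Z·M/(N_A·ρ) = 4 × 41.99 / (6.022 × 10²³ × 2.79) = 9.997 × 10^-23 cm³, so a = 4.641 × 10^-8 cm = 0.464 nm.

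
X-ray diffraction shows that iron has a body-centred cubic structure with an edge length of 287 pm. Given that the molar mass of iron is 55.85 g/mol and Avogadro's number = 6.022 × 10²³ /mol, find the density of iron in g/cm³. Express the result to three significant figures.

7.85 g/cm³

A BCC unit cell contains Z = 2 atoms.
Cell volume: a³ = (287 pm)³ = (2.870 × 10^-8 cm)³ = 2.364 × 10^-23 cm³.
ρ = Z·M/(N_A·a³) = 2 × 55.85 / (6.022 × 10²³ × 2.364 × 10^-23) = 7.846 g/cm³.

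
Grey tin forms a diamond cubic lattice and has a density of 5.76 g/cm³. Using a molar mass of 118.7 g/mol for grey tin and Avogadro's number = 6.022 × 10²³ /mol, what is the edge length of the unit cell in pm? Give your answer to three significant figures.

649 pm

With Z = 8 atoms per diamond cubic cell, a³ = Z·M/(N_A·ρ) = 8 × 118.7 / (6.022 × 10²³ × 5.760 g/cm³) = 2.738 × 10^-22 cm³.
a = (2.738 × 10^-22)^(1/3) = 6.493 × 10^-8 cm = 649 pm.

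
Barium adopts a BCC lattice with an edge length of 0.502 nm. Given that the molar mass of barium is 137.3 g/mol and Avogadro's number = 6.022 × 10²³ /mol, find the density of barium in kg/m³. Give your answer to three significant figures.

3600 kg/m³

A BCC unit cell contains Z = 2 atoms.
Cell volume: a³ = (0.502 nm)³ = (5.020 × 10^-8 cm)³ = 1.265 × 10^-22 cm³.
ρ = Z·M/(N_A·a³) = 2 × 137.3 / (6.022 × 10²³ × 1.265 × 10^-22) = 3.605 g/cm³ = 3600 kg/m³.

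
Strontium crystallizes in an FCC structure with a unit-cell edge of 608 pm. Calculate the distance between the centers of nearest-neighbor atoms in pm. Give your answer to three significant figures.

430 pm

In an FCC structure, atoms touch along the face diagonal, so √2·a = 4r; the nearest-neighbor distance equals 2r = 0.7071·a.
d = 0.7071 × 608 = 430 pm.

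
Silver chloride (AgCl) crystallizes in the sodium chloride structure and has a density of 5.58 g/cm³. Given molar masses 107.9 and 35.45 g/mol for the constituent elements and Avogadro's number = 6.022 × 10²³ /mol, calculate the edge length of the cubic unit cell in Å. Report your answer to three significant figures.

M(AgCl) = 143.35 g/mol; Z = 4 formula units per cell.
a³ = Z·M/(N_A·ρ) = 4 × 143.35 / (6.022 × 10²³ × 5.58) = 1.706 × 10^-22 cm³, so a = 5.547 × 10^-8 cm = 5.55 Å.

5.55 Å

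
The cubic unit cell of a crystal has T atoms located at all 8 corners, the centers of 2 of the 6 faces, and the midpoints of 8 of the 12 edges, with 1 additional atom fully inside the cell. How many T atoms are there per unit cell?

5

Corner atoms are shared by 8 cells (1/8 each), face atoms by 2 (1/2 each), edge atoms by 4 (1/4 each), interior atoms are unshared.
Net atoms = 8 × 1/8 + 2 × 1/2 + 8 × 1/4 + 1 = 1 + 1 + 2 + 1 = 5.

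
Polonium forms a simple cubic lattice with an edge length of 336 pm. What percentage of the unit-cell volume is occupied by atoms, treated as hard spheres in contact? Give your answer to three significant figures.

52.4%

In a simple cubic lattice atoms touch along the cell edge, so a = 2r, so r = 0.5000a = 168.0 pm.
Packing fraction = Z·(4/3)πr³ / a³ = 1 × (4/3)π × (168.0)³ / (336)³ = 0.5236 = 52.4%.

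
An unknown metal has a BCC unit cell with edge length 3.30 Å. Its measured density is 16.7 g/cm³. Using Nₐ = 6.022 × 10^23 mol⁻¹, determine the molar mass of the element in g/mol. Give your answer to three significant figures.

181 g/mol

A BCC cell has Z = 2 atoms; a = 3.300 × 10^-8 cm.
M = ρ·N_A·a³/Z = 16.7 × 6.022 × 10²³ × 3.594 × 10^-23 / 2 = 181 g/mol.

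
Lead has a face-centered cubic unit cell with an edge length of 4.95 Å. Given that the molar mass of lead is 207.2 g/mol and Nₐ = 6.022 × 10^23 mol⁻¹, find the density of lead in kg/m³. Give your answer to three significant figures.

An FCC unit cell contains Z = 4 atoms.
Cell volume: a³ = (4.95 Å)³ = (4.950 × 10^-8 cm)³ = 1.213 × 10^-22 cm³.
ρ = Z·M/(N_A·a³) = 4 × 207.2 / (6.022 × 10²³ × 1.213 × 10^-22) = 11.35 g/cm³ = 11300 kg/m³.

11300 kg/m³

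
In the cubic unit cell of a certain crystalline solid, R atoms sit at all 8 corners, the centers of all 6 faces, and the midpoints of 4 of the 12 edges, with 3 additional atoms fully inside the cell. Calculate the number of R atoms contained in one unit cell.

8

Corner atoms are shared by 8 cells (1/8 each), face atoms by 2 (1/2 each), edge atoms by 4 (1/4 each), interior atoms are unshared.
Net atoms = 8 × 1/8 + 6 × 1/2 + 4 × 1/4 + 3 = 1 + 3 + 1 + 3 = 8.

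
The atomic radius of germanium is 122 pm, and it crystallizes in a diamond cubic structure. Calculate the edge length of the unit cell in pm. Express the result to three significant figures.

In a diamond cubic lattice, nearest neighbors lie along the body diagonal with √3·a = 8r.
a = 8r/√3 = 8 × 122 / 1.7321 = 563 pm.

563 pm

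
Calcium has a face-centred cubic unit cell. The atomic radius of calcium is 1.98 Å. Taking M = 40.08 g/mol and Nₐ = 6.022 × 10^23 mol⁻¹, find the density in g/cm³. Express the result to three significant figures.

In an FCC lattice, atoms touch along the face diagonal, so √2·a = 4r, giving a = 5.600 Å = 5.600 × 10^-8 cm.
With Z = 4, ρ = Z·M/(N_A·a³) = 4 × 40.08 / (6.022 × 10²³ × 1.756 × 10^-22) = 1.516 g/cm³.

1.52 g/cm³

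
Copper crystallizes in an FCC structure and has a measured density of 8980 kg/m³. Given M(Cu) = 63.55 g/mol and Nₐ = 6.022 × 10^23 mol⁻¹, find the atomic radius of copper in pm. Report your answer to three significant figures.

For an FCC cell (Z = 4), a³ = Z·M/(N_A·ρ) = 4 × 63.55 / (6.022 × 10²³ × 8.980) = 4.701 × 10^-23 cm³, so a = 3.609 × 10^-8 cm = 360.9 pm.
Atoms touch along the face diagonal, so √2·a = 4r, so r = 0.3536 × a = 128 pm.

128 pm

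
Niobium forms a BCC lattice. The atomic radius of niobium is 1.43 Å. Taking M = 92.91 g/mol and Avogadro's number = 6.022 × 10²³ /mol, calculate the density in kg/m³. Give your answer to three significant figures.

In a BCC lattice, atoms touch along the body diagonal, so √3·a = 4r, giving a = 3.302 Å = 3.302 × 10^-8 cm.
With Z = 2, ρ = Z·M/(N_A·a³) = 2 × 92.91 / (6.022 × 10²³ × 3.602 × 10^-23) = 8.567 g/cm³ = 8570 kg/m³.

8570 kg/m³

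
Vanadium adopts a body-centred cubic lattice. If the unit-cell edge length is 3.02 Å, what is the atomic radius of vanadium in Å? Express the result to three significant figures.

1.31 Å

In a BCC lattice, atoms touch along the body diagonal, so √3·a = 4r.
r = √3·a/4 = 1.7321 × 3.02 / 4 = 1.31 Å.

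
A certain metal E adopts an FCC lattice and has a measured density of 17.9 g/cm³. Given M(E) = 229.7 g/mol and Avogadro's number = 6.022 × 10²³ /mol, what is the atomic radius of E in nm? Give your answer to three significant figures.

For an FCC cell (Z = 4), a³ = Z·M/(N_A·ρ) = 4 × 229.7 / (6.022 × 10²³ × 17.90) = 8.524 × 10^-23 cm³, so a = 4.401 × 10^-8 cm = 0.4401 nm.
Atoms touch along the face diagonal, so √2·a = 4r, so r = 0.3536 × a = 0.156 nm.

0.156 nm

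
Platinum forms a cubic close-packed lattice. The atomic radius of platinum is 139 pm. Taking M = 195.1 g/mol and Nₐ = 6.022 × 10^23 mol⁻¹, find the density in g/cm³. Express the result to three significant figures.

21.3 g/cm³

In an FCC lattice, atoms touch along the face diagonal, so √2·a = 4r, giving a = 393.2 pm = 3.932 × 10^-8 cm.
With Z = 4, ρ = Z·M/(N_A·a³) = 4 × 195.1 / (6.022 × 10²³ × 6.077 × 10^-23) = 21.33 g/cm³.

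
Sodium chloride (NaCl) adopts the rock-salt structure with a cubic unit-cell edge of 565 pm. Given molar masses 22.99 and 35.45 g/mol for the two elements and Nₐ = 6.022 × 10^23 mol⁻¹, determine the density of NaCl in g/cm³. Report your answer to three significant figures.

2.15 g/cm³

The rock-salt structure contains Z = 4 formula units per cell; M(NaCl) = 22.99 + 35.45 = 58.44 g/mol.
a³ = (5.650 × 10^-8 cm)³ = 1.804 × 10^-22 cm³.
ρ = 4 × 58.44 / (6.022 × 10²³ × 1.804 × 10^-22) = 2.152 g/cm³.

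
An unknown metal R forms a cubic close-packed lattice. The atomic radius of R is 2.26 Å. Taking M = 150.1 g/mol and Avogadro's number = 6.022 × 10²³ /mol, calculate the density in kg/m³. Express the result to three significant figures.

3820 kg/m³

In an FCC lattice, atoms touch along the face diagonal, so √2·a = 4r, giving a = 6.392 Å = 6.392 × 10^-8 cm.
With Z = 4, ρ = Z·M/(N_A·a³) = 4 × 150.1 / (6.022 × 10²³ × 2.612 × 10^-22) = 3.817 g/cm³ = 3820 kg/m³.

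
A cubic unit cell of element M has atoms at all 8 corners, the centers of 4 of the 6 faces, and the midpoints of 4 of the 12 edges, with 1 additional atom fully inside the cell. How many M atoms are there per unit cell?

Corner atoms are shared by 8 cells (1/8 each), face atoms by 2 (1/2 each), edge atoms by 4 (1/4 each), interior atoms are unshared.
Net atoms = 8 × 1/8 + 4 × 1/2 + 4 × 1/4 + 1 = 1 + 2 + 1 + 1 = 5.

5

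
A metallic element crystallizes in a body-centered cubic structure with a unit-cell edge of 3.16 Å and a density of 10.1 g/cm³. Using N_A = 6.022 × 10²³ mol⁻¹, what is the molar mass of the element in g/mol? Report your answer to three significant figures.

A BCC cell has Z = 2 atoms; a = 3.160 × 10^-8 cm.
M = ρ·N_A·a³/Z = 10.1 × 6.022 × 10²³ × 3.155 × 10^-23 / 2 = 96.0 g/mol.

96.0 g/mol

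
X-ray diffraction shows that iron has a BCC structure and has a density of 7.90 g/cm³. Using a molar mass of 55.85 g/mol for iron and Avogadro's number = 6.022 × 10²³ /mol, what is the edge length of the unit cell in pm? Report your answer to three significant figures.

With Z = 2 atoms per BCC cell, a³ = Z·M/(N_A·ρ) = 2 × 55.85 / (6.022 × 10²³ × 7.900 g/cm³) = 2.348 × 10^-23 cm³.
a = (2.348 × 10^-23)^(1/3) = 2.863 × 10^-8 cm = 286 pm.

286 pm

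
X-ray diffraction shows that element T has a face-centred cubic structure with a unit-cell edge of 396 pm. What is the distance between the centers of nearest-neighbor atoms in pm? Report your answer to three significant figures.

280 pm

In an FCC structure, atoms touch along the face diagonal, so √2·a = 4r; the nearest-neighbor distance equals 2r = 0.7071·a.
d = 0.7071 × 396 = 280 pm.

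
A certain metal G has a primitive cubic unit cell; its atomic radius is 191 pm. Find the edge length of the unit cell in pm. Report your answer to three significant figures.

382 pm

In a simple cubic lattice, atoms touch along the cell edge, so a = 2r.
a = 2r = 2 × 191 = 382 pm.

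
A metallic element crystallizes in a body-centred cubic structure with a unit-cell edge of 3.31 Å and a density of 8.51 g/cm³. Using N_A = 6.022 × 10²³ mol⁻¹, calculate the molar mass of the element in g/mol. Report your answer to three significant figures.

92.9 g/mol

A BCC cell has Z = 2 atoms; a = 3.310 × 10^-8 cm.
M = ρ·N_A·a³/Z = 8.51 × 6.022 × 10²³ × 3.626 × 10^-23 / 2 = 92.9 g/mol.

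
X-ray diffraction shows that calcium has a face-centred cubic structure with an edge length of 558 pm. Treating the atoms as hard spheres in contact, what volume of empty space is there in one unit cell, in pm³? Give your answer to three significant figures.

In an FCC lattice atoms touch along the face diagonal, so √2·a = 4r, so r = 0.3536a = 197.3 pm.
V_cell = a³ = 1.737 × 10^8 pm³; V_atoms = 4 × (4/3)πr³ = 1.287 × 10^8 pm³.
Empty space = 1.737 × 10^8 − 1.287 × 10^8 = 4.51 × 10^7 pm³.

4.51 × 10^7 pm³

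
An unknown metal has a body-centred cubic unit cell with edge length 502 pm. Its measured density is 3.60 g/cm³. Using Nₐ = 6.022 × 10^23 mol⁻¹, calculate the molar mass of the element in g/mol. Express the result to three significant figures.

137 g/mol

A BCC cell has Z = 2 atoms; a = 5.020 × 10^-8 cm.
M = ρ·N_A·a³/Z = 3.60 × 6.022 × 10²³ × 1.265 × 10^-22 / 2 = 137 g/mol.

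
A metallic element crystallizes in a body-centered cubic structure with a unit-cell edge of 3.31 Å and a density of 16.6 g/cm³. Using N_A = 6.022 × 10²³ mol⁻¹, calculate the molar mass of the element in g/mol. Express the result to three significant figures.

A BCC cell has Z = 2 atoms; a = 3.310 × 10^-8 cm.
M = ρ·N_A·a³/Z = 16.6 × 6.022 × 10²³ × 3.626 × 10^-23 / 2 = 181 g/mol.

181 g/mol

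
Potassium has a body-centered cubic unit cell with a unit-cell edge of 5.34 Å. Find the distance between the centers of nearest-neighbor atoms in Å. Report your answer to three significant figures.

4.62 Å

In a BCC structure, atoms touch along the body diagonal, so √3·a = 4r; the nearest-neighbor distance equals 2r = 0.8660·a.
d = 0.8660 × 5.34 = 4.62 Å.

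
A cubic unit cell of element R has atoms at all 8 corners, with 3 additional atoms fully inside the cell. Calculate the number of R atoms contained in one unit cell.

Corner atoms are shared by 8 cells (1/8 each), interior atoms are unshared.
Net atoms = 8 × 1/8 + 3 = 1 + 3 = 4.

4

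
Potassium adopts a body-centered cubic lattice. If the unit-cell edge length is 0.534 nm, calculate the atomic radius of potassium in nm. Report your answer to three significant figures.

0.231 nm

In a BCC lattice, atoms touch along the body diagonal, so √3·a = 4r.
r = √3·a/4 = 1.7321 × 0.534 / 4 = 0.231 nm.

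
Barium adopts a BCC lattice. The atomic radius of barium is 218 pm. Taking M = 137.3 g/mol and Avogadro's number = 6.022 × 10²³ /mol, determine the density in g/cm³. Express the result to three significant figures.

In a BCC lattice, atoms touch along the body diagonal, so √3·a = 4r, giving a = 503.4 pm = 5.034 × 10^-8 cm.
With Z = 2, ρ = Z·M/(N_A·a³) = 2 × 137.3 / (6.022 × 10²³ × 1.276 × 10^-22) = 3.573 g/cm³.

3.57 g/cm³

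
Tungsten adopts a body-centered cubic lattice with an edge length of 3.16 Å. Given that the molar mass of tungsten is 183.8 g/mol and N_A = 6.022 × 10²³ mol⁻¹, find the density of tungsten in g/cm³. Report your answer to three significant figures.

A BCC unit cell contains Z = 2 atoms.
Cell volume: a³ = (3.16 Å)³ = (3.160 × 10^-8 cm)³ = 3.155 × 10^-23 cm³.
ρ = Z·M/(N_A·a³) = 2 × 183.8 / (6.022 × 10²³ × 3.155 × 10^-23) = 19.35 g/cm³.

19.3 g/cm³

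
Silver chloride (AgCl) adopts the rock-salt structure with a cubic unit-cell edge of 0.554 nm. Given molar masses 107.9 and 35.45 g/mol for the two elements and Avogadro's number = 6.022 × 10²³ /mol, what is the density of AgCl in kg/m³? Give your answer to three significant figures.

5600 kg/m³

The rock-salt structure contains Z = 4 formula units per cell; M(AgCl) = 107.9 + 35.45 = 143.35 g/mol.
a³ = (5.540 × 10^-8 cm)³ = 1.700 × 10^-22 cm³.
ρ = 4 × 143.35 / (6.022 × 10²³ × 1.700 × 10^-22) = 5.600 g/cm³ = 5600 kg/m³.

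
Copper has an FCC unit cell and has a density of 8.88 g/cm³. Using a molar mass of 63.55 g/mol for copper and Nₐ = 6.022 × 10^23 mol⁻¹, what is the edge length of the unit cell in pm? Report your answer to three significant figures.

362 pm

With Z = 4 atoms per FCC cell, a³ = Z·M/(N_A·ρ) = 4 × 63.55 / (6.022 × 10²³ × 8.880 g/cm³) = 4.754 × 10^-23 cm³.
a = (4.754 × 10^-23)^(1/3) = 3.622 × 10^-8 cm = 362 pm.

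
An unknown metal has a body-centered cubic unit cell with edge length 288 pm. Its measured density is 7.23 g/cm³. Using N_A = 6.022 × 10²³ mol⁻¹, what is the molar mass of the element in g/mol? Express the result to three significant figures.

A BCC cell has Z = 2 atoms; a = 2.880 × 10^-8 cm.
M = ρ·N_A·a³/Z = 7.23 × 6.022 × 10²³ × 2.389 × 10^-23 / 2 = 52.0 g/mol.

52.0 g/mol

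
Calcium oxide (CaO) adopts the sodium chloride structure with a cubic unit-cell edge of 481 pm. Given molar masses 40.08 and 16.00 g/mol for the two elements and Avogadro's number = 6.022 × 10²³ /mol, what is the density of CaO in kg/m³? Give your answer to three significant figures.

3350 kg/m³

The sodium chloride structure contains Z = 4 formula units per cell; M(CaO) = 40.08 + 16.00 = 56.08 g/mol.
a³ = (4.810 × 10^-8 cm)³ = 1.113 × 10^-22 cm³.
ρ = 4 × 56.08 / (6.022 × 10²³ × 1.113 × 10^-22) = 3.347 g/cm³ = 3350 kg/m³.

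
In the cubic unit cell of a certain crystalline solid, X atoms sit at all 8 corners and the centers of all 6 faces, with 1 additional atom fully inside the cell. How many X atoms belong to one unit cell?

Corner atoms are shared by 8 cells (1/8 each), face atoms by 2 (1/2 each), interior atoms are unshared.
Net atoms = 8 × 1/8 + 6 × 1/2 + 1 = 1 + 3 + 1 = 5.

5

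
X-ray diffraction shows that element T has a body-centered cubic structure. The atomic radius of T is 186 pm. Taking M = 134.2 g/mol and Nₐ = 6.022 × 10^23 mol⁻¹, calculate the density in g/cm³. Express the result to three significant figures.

5.62 g/cm³

In a BCC lattice, atoms touch along the body diagonal, so √3·a = 4r, giving a = 429.5 pm = 4.295 × 10^-8 cm.
With Z = 2, ρ = Z·M/(N_A·a³) = 2 × 134.2 / (6.022 × 10²³ × 7.926 × 10^-23) = 5.623 g/cm³.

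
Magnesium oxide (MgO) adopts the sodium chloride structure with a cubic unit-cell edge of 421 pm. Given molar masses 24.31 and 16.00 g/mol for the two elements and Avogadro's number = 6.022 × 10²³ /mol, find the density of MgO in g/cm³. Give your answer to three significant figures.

The sodium chloride structure contains Z = 4 formula units per cell; M(MgO) = 24.31 + 16.00 = 40.31 g/mol.
a³ = (4.210 × 10^-8 cm)³ = 7.462 × 10^-23 cm³.
ρ = 4 × 40.31 / (6.022 × 10²³ × 7.462 × 10^-23) = 3.588 g/cm³.

3.59 g/cm³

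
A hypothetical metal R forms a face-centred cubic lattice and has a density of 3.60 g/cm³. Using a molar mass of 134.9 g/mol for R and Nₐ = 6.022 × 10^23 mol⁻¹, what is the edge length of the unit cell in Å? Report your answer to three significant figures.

With Z = 4 atoms per FCC cell, a³ = Z·M/(N_A·ρ) = 4 × 134.9 / (6.022 × 10²³ × 3.600 g/cm³) = 2.489 × 10^-22 cm³.
a = (2.489 × 10^-22)^(1/3) = 6.290 × 10^-8 cm = 6.29 Å.

6.29 Å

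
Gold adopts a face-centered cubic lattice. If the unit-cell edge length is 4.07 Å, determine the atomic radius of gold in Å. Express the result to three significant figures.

1.44 Å

In an FCC lattice, atoms touch along the face diagonal, so √2·a = 4r.
r = √2·a/4 = 1.4142 × 4.07 / 4 = 1.44 Å.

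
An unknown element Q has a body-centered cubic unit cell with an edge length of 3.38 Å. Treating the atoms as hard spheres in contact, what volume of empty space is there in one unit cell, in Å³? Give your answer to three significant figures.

In a BCC lattice atoms touch along the body diagonal, so √3·a = 4r, so r = 0.4330a = 1.464 Å.
V_cell = a³ = 38.61 Å³; V_atoms = 2 × (4/3)πr³ = 26.26 Å³.
Empty space = 38.61 − 26.26 = 12.3 Å³.

12.3 Å³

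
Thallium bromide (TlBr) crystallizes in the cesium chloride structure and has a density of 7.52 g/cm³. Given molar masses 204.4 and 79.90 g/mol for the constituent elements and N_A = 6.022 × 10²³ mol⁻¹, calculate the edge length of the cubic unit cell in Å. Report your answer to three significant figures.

3.97 Å

M(TlBr) = 284.3 g/mol; Z = 1 formula unit per cell.
a³ = Z·M/(N_A·ρ) = 1 × 284.3 / (6.022 × 10²³ × 7.52) = 6.278 × 10^-23 cm³, so a = 3.974 × 10^-8 cm = 3.97 Å.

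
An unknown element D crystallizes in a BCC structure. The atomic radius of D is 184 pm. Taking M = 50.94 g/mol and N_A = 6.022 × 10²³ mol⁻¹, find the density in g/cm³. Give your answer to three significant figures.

In a BCC lattice, atoms touch along the body diagonal, so √3·a = 4r, giving a = 424.9 pm = 4.249 × 10^-8 cm.
With Z = 2, ρ = Z·M/(N_A·a³) = 2 × 50.94 / (6.022 × 10²³ × 7.673 × 10^-23) = 2.205 g/cm³.

2.20 g/cm³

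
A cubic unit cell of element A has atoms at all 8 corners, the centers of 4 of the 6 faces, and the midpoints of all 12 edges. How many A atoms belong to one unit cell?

6

Corner atoms are shared by 8 cells (1/8 each), face atoms by 2 (1/2 each), edge atoms by 4 (1/4 each).
Net atoms = 8 × 1/8 + 4 × 1/2 + 12 × 1/4 = 1 + 2 + 3 = 6.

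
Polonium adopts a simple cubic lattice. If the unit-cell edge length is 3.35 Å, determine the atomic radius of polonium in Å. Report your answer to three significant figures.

1.68 Å

In a simple cubic lattice, atoms touch along the cell edge, so a = 2r.
r = a/2 = 3.35/2 = 1.68 Å.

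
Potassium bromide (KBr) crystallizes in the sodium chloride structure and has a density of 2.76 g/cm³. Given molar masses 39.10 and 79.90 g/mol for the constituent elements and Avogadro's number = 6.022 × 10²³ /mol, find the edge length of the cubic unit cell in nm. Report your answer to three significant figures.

M(KBr) = 119.0 g/mol; Z = 4 formula units per cell.
a³ = Z·M/(N_A·ρ) = 4 × 119.0 / (6.022 × 10²³ × 2.76) = 2.864 × 10^-22 cm³, so a = 6.592 × 10^-8 cm = 0.659 nm.

0.659 nm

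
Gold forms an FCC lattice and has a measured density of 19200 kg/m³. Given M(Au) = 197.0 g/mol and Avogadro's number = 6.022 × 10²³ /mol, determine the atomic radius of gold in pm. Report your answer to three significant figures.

144 pm

For an FCC cell (Z = 4), a³ = Z·M/(N_A·ρ) = 4 × 197.0 / (6.022 × 10²³ × 19.20) = 6.815 × 10^-23 cm³, so a = 4.085 × 10^-8 cm = 408.5 pm.
Atoms touch along the face diagonal, so √2·a = 4r, so r = 0.3536 × a = 144 pm.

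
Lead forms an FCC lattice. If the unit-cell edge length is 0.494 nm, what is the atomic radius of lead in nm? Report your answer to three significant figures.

In an FCC lattice, atoms touch along the face diagonal, so √2·a = 4r.
r = √2·a/4 = 1.4142 × 0.494 / 4 = 0.175 nm.

0.175 nm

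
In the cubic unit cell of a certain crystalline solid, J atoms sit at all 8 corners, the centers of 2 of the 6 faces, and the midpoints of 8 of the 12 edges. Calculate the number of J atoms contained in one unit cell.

Corner atoms are shared by 8 cells (1/8 each), face atoms by 2 (1/2 each), edge atoms by 4 (1/4 each).
Net atoms = 8 × 1/8 + 2 × 1/2 + 8 × 1/4 = 1 + 1 + 2 = 4.

4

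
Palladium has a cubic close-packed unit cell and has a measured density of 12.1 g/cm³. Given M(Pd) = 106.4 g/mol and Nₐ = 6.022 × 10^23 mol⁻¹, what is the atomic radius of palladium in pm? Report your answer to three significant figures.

For an FCC cell (Z = 4), a³ = Z·M/(N_A·ρ) = 4 × 106.4 / (6.022 × 10²³ × 12.10) = 5.841 × 10^-23 cm³, so a = 3.880 × 10^-8 cm = 388.0 pm.
Atoms touch along the face diagonal, so √2·a = 4r, so r = 0.3536 × a = 137 pm.

137 pm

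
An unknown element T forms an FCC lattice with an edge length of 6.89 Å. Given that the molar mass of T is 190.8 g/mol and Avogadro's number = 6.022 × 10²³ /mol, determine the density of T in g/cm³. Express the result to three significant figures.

An FCC unit cell contains Z = 4 atoms.
Cell volume: a³ = (6.89 Å)³ = (6.890 × 10^-8 cm)³ = 3.271 × 10^-22 cm³.
ρ = Z·M/(N_A·a³) = 4 × 190.8 / (6.022 × 10²³ × 3.271 × 10^-22) = 3.875 g/cm³.

3.87 g/cm³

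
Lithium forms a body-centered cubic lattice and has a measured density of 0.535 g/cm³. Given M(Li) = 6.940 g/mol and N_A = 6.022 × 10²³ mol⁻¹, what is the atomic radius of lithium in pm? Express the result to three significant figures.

152 pm

For a BCC cell (Z = 2), a³ = Z·M/(N_A·ρ) = 2 × 6.940 / (6.022 × 10²³ × 0.5350) = 4.308 × 10^-23 cm³, so a = 3.506 × 10^-8 cm = 350.6 pm.
Atoms touch along the body diagonal, so √3·a = 4r, so r = 0.4330 × a = 152 pm.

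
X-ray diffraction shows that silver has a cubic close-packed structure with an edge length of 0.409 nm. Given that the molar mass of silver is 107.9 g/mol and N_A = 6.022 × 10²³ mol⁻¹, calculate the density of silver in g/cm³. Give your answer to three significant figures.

An FCC unit cell contains Z = 4 atoms.
Cell volume: a³ = (0.409 nm)³ = (4.090 × 10^-8 cm)³ = 6.842 × 10^-23 cm³.
ρ = Z·M/(N_A·a³) = 4 × 107.9 / (6.022 × 10²³ × 6.842 × 10^-23) = 10.48 g/cm³.

10.5 g/cm³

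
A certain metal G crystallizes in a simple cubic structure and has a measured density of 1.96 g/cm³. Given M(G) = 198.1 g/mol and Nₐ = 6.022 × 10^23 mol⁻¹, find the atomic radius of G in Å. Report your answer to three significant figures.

2.76 Å

For a simple cubic cell (Z = 1), a³ = Z·M/(N_A·ρ) = 1 × 198.1 / (6.022 × 10²³ × 1.960) = 1.678 × 10^-22 cm³, so a = 5.516 × 10^-8 cm = 5.516 Å.
Atoms touch along the cell edge, so a = 2r, so r = 0.5000 × a = 2.76 Å.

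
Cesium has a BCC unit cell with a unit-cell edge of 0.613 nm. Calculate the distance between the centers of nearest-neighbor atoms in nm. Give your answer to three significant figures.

In a BCC structure, atoms touch along the body diagonal, so √3·a = 4r; the nearest-neighbor distance equals 2r = 0.8660·a.
d = 0.8660 × 0.613 = 0.531 nm.

0.531 nm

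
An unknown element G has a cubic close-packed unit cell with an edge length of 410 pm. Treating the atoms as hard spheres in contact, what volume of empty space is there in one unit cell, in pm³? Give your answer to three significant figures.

In an FCC lattice atoms touch along the face diagonal, so √2·a = 4r, so r = 0.3536a = 145.0 pm.
V_cell = a³ = 6.892 × 10^7 pm³; V_atoms = 4 × (4/3)πr³ = 5.103 × 10^7 pm³.
Empty space = 6.892 × 10^7 − 5.103 × 10^7 = 1.79 × 10^7 pm³.

1.79 × 10^7 pm³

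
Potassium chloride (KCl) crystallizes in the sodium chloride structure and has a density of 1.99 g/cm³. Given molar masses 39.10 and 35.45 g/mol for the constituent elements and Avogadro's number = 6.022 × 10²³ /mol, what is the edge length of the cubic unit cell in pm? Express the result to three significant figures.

629 pm

M(KCl) = 74.55 g/mol; Z = 4 formula units per cell.
a³ = Z·M/(N_A·ρ) = 4 × 74.55 / (6.022 × 10²³ × 1.99) = 2.488 × 10^-22 cm³, so a = 6.290 × 10^-8 cm = 629 pm.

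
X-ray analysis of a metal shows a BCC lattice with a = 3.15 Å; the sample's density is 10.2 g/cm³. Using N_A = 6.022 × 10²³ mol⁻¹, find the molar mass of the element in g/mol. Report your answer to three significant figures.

A BCC cell has Z = 2 atoms; a = 3.150 × 10^-8 cm.
M = ρ·N_A·a³/Z = 10.2 × 6.022 × 10²³ × 3.126 × 10^-23 / 2 = 96.0 g/mol.

96.0 g/mol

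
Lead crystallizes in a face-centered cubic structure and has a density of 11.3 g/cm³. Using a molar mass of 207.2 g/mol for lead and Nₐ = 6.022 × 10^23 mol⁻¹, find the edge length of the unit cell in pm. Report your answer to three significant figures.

With Z = 4 atoms per FCC cell, a³ = Z·M/(N_A·ρ) = 4 × 207.2 / (6.022 × 10²³ × 11.30 g/cm³) = 1.218 × 10^-22 cm³.
a = (1.218 × 10^-22)^(1/3) = 4.957 × 10^-8 cm = 496 pm.

496 pm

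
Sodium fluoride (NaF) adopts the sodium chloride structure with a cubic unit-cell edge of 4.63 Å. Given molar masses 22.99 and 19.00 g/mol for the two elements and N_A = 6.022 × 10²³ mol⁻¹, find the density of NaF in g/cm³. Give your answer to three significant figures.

2.81 g/cm³

The sodium chloride structure contains Z = 4 formula units per cell; M(NaF) = 22.99 + 19.00 = 41.99 g/mol.
a³ = (4.630 × 10^-8 cm)³ = 9.925 × 10^-23 cm³.
ρ = 4 × 41.99 / (6.022 × 10²³ × 9.925 × 10^-23) = 2.810 g/cm³.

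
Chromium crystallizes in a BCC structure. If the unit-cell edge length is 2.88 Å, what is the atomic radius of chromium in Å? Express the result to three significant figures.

1.25 Å

In a BCC lattice, atoms touch along the body diagonal, so √3·a = 4r.
r = √3·a/4 = 1.7321 × 2.88 / 4 = 1.25 Å.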